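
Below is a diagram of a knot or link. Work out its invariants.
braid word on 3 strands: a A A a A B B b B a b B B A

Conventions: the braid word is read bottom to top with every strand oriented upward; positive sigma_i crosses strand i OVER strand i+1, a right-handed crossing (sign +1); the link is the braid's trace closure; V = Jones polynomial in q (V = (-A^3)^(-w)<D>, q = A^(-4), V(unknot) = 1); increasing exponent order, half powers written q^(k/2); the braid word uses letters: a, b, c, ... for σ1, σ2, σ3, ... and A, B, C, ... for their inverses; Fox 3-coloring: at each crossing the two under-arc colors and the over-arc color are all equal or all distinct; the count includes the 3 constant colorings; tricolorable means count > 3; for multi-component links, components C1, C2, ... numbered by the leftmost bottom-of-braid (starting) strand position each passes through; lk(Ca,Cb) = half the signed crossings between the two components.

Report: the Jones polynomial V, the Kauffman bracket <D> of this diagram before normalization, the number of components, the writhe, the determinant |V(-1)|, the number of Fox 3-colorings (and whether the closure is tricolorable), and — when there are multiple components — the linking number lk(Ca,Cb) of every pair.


V(q) = -q^-6 + q^-5 - q^-4 + 2q^-3 - q^-2 + q^-1
bracket: A^-8 - A^-4 + 2 - A^4 + A^8 - A^12, w = -4
1 component, writhe -4, over 14 crossings
det 7, colorings 3 of 3^14 — not tricolorable
observation: the span of V is 5, forcing >= 5 crossings in any diagram


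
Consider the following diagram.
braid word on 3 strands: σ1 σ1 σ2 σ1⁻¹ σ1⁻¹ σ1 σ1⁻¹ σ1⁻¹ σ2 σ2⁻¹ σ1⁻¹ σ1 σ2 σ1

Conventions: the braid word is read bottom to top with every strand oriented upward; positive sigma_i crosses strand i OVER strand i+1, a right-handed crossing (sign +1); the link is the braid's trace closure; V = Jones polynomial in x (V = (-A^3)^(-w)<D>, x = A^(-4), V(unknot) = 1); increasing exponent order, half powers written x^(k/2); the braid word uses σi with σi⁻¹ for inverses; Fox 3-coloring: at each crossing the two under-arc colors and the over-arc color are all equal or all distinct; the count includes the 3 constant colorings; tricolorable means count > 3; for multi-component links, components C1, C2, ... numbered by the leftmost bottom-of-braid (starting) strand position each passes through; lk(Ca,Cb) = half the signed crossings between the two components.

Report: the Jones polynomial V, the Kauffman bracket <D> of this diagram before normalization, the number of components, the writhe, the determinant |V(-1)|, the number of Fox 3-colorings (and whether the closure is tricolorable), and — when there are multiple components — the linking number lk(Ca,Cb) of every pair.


V(x) = -x^-1 + 2 - x + 2x^2 - x^3 + x^4 - x^5
bracket: -A^-14 + A^-10 - A^-6 + 2A^-2 - A^2 + 2A^6 - A^10, w = +2
1 component, writhe +2, over 14 crossings
det 9, colorings 9 of 3^14 — tricolorable
observation: V spans 6 powers of x: at least 6 crossings in any diagram


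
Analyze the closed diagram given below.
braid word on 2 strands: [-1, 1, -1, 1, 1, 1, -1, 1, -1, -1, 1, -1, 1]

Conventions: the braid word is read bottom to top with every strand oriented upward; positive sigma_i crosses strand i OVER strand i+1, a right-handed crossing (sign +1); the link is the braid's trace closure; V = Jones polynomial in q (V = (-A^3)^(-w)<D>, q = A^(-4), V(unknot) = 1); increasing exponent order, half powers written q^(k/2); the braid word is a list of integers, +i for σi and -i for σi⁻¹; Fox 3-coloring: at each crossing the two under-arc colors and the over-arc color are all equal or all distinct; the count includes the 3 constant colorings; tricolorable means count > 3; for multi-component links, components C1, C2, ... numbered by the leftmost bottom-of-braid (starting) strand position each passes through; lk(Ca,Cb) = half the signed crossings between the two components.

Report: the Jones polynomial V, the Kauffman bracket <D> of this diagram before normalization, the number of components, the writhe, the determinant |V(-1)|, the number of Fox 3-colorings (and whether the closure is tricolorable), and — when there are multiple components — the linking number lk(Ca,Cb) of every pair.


Jones polynomial: V(q) = 1
<D> = -A^3; writhe +1
components 1, writhe +1 (13 crossings)
3-colorings: 3 of 3^13, det 1 — not tricolorable
note: w = +1 shifts under R1 moves; the (-A^3)^(-1) factor cancels that in V


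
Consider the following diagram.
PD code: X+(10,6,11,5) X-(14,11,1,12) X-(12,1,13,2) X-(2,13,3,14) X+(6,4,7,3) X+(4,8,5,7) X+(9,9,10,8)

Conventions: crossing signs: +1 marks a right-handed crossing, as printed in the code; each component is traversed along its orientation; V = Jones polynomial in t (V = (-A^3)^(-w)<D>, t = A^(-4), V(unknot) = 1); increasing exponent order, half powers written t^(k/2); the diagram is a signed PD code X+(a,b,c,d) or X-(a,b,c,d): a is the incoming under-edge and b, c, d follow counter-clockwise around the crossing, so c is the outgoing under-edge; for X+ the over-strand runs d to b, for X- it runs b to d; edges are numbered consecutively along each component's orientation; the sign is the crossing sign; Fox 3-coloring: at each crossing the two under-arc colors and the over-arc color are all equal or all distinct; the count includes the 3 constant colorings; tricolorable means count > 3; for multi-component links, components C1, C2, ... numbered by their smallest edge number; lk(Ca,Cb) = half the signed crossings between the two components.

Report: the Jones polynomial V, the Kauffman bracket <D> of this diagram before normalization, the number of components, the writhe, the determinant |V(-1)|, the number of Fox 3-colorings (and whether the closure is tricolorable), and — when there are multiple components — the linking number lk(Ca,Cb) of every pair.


Jones polynomial: V(t) = -t^-3 + t^-2 - t^-1 + 3 - t + t^2 - t^3
<D> = A^-9 - A^-5 + A^-1 - 3A^3 + A^7 - A^11 + A^15; writhe +1
components 1, writhe +1 (7 crossings)
3-colorings: 27 of 3^7, det 9 — tricolorable
note: |V(-1)| = 9: so tricolorable, since 3 divides 9


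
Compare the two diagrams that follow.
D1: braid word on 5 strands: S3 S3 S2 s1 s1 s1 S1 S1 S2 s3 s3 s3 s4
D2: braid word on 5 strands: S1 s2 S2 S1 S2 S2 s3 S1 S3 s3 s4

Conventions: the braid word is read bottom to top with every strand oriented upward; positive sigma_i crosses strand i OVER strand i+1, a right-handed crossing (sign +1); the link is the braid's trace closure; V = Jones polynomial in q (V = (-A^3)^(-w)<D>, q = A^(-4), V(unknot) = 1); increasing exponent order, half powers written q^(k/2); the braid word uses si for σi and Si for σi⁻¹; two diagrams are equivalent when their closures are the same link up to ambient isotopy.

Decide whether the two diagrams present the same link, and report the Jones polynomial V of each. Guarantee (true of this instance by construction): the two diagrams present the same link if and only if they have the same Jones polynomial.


same link: no
V(D1) = -q^(-5/2) - q^(-1/2)  [13 crossings, <D> = A^5 + A^13, w = +1]
V(D2) = q^(-13/2) - q^(-11/2) + q^(-9/2) - 2q^(-7/2) - q^(-3/2)  (w -3, c 11, <D> = A^-3 + 2A^5 - A^9 + A^13 - A^17)
note: 2 values of V(q) split the 2 diagrams


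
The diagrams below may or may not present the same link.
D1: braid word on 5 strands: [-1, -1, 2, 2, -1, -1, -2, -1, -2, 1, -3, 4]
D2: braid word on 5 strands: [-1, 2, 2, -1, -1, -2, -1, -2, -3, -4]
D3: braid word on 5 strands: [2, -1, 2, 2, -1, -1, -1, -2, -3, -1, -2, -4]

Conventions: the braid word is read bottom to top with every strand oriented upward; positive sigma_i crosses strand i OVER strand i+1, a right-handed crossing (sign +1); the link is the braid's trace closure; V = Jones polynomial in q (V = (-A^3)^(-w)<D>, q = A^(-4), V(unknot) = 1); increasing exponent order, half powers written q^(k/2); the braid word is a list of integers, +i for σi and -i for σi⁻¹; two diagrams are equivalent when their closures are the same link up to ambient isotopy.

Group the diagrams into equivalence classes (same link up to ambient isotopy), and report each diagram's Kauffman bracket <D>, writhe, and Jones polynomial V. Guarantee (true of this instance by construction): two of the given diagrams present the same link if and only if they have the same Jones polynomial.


equivalence classes: {D1, D2, D3}
D1 (bracket A^-8 - A^-4 + 2 - A^4 + A^8 - A^12; 12 crossings at w = -4): V = -q^-6 + q^-5 - q^-4 + 2q^-3 - q^-2 + q^-1
V(D2) = -q^-6 + q^-5 - q^-4 + 2q^-3 - q^-2 + q^-1  (w -6, c 10, <D> = A^-14 - A^-10 + 2A^-6 - A^-2 + A^2 - A^6)
D3 (bracket A^-14 - A^-10 + 2A^-6 - A^-2 + A^2 - A^6; 12 crossings at w = -6): V = -q^-6 + q^-5 - q^-4 + 2q^-3 - q^-2 + q^-1
key observation: one V(q) for all 3 diagrams — one class (guaranteed)


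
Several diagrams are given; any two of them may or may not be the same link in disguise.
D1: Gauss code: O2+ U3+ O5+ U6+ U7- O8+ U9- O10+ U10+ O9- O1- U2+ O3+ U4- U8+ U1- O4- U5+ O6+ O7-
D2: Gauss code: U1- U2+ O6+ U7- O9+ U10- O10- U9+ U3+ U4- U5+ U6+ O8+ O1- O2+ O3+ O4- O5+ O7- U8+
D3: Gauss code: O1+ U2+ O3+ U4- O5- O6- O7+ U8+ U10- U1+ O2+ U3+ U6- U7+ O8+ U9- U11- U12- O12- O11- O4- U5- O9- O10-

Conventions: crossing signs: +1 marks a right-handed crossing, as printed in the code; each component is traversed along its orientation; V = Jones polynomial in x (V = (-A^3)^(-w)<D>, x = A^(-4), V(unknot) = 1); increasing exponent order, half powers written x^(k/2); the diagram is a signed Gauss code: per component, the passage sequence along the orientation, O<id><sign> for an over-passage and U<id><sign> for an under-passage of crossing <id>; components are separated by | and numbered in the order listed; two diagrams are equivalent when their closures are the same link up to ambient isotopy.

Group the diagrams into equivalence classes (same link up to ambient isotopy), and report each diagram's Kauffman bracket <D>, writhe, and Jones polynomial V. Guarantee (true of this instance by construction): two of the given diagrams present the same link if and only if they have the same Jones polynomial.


classes: {D1} | {D2} | {D3}
V(D1) = x + x^3 - x^4  [10 crossings, <D> = -A^-10 + A^-6 + A^2, w = +2]
V(D2) = 1  (w +2, c 10, <D> = A^6)
V(D3) = -x^-3 + 2x^-2 - 2x^-1 + 3 - 2x + 2x^2 - x^3  [12 crossings, <D> = -A^-18 + 2A^-14 - 2A^-10 + 3A^-6 - 2A^-2 + 2A^2 - A^6, w = -2]
note: 3 classes among 3 diagrams; unequal V(x) rules out equality


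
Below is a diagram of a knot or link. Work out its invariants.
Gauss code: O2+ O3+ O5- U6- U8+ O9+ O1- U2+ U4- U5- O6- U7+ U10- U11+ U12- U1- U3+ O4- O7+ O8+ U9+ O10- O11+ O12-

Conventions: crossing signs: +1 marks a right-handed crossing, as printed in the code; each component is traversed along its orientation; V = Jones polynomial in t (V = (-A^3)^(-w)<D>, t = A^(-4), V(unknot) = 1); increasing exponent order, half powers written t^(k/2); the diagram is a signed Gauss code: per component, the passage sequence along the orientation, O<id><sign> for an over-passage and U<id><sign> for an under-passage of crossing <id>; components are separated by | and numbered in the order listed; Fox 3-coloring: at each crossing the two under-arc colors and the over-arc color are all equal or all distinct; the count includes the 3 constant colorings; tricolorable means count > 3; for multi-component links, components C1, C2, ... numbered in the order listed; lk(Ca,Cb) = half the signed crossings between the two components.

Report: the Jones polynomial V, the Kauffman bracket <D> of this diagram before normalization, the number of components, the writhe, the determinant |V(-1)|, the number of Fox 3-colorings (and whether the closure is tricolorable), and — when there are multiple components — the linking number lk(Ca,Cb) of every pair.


V(t) = -t^-3 + 2t^-2 - 2t^-1 + 3 - 2t + 2t^2 - t^3
bracket: -A^-12 + 2A^-8 - 2A^-4 + 3 - 2A^4 + 2A^8 - A^12, w = 0
1 component, writhe 0, over 12 crossings
det 13, colorings 3 of 3^12 — not tricolorable
observation: det 13 = |V(-1)|; not divisible by 3, so not tricolorable


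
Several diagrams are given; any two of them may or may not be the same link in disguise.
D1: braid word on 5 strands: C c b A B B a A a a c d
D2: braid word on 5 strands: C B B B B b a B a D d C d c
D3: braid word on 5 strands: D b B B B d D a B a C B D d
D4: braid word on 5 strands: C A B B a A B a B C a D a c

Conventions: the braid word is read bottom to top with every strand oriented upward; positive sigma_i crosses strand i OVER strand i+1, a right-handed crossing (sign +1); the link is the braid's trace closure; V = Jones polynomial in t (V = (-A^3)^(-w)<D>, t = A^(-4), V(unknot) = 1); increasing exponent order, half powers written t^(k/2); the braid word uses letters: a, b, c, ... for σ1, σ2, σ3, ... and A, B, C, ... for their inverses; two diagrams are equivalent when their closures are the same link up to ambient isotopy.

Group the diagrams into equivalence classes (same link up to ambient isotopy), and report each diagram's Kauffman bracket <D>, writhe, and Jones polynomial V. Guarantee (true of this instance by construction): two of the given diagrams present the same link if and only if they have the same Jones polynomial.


classes: {D1} | {D2, D3, D4}
V(D1) = t^-2 - t^-1 + 1 - t + t^2  [12 crossings, <D> = A^-2 - A^2 + A^6 - A^10 + A^14, w = +2]
V(D2) = t^-5 - 2t^-4 + 2t^-3 - 2t^-2 + 2t^-1 - 1 + t  (w -2, c 14, <D> = A^-10 - A^-6 + 2A^-2 - 2A^2 + 2A^6 - 2A^10 + A^14)
D3 (bracket A^-16 - A^-12 + 2A^-8 - 2A^-4 + 2 - 2A^4 + A^8; 14 crossings at w = -4): V = t^-5 - 2t^-4 + 2t^-3 - 2t^-2 + 2t^-1 - 1 + t
V(D4) = t^-5 - 2t^-4 + 2t^-3 - 2t^-2 + 2t^-1 - 1 + t  [14 crossings, <D> = A^-16 - A^-12 + 2A^-8 - 2A^-4 + 2 - 2A^4 + A^8, w = -4]
note: 2 values of V(t) split the 4 diagrams


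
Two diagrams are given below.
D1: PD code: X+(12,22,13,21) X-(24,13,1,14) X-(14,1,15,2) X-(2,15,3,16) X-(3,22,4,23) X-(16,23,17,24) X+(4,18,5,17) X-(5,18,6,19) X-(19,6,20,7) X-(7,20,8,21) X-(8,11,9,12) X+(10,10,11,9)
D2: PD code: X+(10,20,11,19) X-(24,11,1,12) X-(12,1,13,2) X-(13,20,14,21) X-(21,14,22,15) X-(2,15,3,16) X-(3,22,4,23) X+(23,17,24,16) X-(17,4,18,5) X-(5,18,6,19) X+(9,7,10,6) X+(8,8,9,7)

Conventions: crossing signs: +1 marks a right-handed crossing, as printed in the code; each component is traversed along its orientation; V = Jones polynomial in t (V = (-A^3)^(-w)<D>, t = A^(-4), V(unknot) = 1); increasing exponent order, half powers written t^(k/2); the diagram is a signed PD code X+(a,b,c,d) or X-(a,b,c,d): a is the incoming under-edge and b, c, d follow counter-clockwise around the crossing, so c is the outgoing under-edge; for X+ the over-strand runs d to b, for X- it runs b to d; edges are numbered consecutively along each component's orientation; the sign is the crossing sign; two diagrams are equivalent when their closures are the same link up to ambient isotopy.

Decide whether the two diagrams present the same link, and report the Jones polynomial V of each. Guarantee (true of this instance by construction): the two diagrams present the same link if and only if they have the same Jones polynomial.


equivalent: yes
V(D1) = -t^-7 + t^-6 - t^-5 + t^-4 + t^-2  (w -6, c 12, <D> = A^-10 + A^-2 - A^2 + A^6 - A^10)
D2 (bracket A^-4 + A^4 - A^8 + A^12 - A^16; 12 crossings at w = -4): V = -t^-7 + t^-6 - t^-5 + t^-4 + t^-2
why: one V(t) for all 2 diagrams — one class (guaranteed)


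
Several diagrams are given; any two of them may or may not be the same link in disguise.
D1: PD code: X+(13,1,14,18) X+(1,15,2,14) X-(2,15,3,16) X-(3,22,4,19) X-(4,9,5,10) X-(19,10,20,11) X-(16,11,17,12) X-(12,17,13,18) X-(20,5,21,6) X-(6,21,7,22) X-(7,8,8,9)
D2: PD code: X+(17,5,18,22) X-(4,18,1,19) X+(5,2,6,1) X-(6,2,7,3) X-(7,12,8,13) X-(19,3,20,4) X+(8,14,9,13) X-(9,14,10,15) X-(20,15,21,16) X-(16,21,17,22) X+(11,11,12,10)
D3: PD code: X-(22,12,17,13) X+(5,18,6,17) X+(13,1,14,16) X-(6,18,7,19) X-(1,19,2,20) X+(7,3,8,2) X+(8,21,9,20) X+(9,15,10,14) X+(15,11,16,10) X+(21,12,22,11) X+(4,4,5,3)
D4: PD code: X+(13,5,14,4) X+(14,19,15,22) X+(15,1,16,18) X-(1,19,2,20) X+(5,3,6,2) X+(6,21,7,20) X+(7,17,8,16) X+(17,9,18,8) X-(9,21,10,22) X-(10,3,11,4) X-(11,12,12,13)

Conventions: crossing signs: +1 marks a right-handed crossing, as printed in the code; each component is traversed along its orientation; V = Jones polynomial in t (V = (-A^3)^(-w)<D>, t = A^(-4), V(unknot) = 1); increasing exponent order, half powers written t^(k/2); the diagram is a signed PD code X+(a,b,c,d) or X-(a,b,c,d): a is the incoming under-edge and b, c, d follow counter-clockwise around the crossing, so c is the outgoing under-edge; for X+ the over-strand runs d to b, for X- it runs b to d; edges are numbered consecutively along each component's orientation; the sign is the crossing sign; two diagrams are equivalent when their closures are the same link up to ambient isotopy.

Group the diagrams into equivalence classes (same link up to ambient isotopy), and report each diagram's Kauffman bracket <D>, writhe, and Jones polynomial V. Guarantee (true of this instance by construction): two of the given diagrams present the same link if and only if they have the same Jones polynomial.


classes: {D1} | {D2} | {D3, D4}
V(D1) = -t^(-11/2) + t^(-9/2) - t^(-7/2) - t^(-3/2)  [11 crossings, <D> = A^-15 + A^-7 - A^-3 + A, w = -7]
D2 (bracket A^-7 + A; 11 crossings at w = -3): V = -t^(-5/2) - t^(-1/2)
V(D3) = -t^(1/2) - t^(3/2) - t^(5/2) + t^(9/2)  (w +5, c 11, <D> = -A^-3 + A^5 + A^9 + A^13)
V(D4) = -t^(1/2) - t^(3/2) - t^(5/2) + t^(9/2)  [11 crossings, <D> = -A^-9 + A^-1 + A^3 + A^7, w = +3]
note: V(t) takes 3 values over 4 diagrams, fixing the grouping


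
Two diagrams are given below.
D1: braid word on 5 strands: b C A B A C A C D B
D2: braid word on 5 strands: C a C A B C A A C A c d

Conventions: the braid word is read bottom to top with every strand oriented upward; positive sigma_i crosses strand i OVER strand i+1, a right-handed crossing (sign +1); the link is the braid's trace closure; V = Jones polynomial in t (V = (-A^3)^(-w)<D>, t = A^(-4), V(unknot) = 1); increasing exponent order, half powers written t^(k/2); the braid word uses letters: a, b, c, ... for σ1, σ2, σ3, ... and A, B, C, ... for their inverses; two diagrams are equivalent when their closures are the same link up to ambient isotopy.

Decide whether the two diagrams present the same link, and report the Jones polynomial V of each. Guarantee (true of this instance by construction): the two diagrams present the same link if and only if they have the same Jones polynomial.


equivalent: yes
D1 (bracket A^-16 + 2A^-8 - 2A^-4 + 1 - 2A^4 + A^8; 10 crossings at w = -8): V = t^-8 - 2t^-7 + t^-6 - 2t^-5 + 2t^-4 + t^-2
V(D2) = t^-8 - 2t^-7 + t^-6 - 2t^-5 + 2t^-4 + t^-2  (w -6, c 12, <D> = A^-10 + 2A^-2 - 2A^2 + A^6 - 2A^10 + A^14)
key observation: D2 (12 crossings) and D1 (10) are Markov-related braid presentations


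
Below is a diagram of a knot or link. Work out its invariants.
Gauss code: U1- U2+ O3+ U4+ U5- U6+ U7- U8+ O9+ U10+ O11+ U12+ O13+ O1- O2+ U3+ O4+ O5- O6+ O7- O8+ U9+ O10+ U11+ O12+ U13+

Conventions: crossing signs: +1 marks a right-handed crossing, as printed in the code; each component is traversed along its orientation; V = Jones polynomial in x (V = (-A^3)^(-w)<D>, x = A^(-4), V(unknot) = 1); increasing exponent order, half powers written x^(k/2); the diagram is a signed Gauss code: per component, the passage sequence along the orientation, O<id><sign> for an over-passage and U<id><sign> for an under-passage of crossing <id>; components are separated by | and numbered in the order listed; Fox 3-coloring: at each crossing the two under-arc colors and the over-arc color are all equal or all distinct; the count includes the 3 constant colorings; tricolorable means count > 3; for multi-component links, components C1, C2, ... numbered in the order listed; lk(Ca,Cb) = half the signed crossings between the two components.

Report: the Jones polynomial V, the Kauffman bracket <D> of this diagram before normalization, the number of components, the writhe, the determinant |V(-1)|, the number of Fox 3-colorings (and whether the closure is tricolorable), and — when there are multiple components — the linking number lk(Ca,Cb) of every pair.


V = x^3 + x^5 - x^6 + x^7 - x^8 + x^9 - x^10
<D> = A^-19 - A^-15 + A^-11 - A^-7 + A^-3 - A - A^9 (w = +7)
1 component over 13 crossings, w = +7
3 Fox colorings among 3^13, |V(-1)| = 7: not tricolorable
why: det 7 = |V(-1)|; not divisible by 3, so not tricolorable


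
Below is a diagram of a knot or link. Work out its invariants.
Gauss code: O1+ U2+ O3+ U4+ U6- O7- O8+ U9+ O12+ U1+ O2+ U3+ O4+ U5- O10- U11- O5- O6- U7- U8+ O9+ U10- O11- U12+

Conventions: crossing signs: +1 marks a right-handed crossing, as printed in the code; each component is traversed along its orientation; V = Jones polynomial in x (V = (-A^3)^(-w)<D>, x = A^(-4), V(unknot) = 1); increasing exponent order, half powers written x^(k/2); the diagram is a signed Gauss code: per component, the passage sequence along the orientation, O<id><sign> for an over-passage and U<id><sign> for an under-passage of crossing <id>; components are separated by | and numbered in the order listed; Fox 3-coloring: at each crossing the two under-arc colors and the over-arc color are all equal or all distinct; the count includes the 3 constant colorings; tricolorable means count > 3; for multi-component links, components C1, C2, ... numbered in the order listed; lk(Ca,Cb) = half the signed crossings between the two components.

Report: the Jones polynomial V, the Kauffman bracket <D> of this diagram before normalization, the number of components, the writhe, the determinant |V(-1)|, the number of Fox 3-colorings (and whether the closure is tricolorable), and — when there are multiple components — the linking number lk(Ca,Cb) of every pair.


V = -x^-2 + x^-1 - 1 + 3x - 2x^2 + 3x^3 - 2x^4 + x^5 - x^6
<D> = -A^-18 + A^-14 - 2A^-10 + 3A^-6 - 2A^-2 + 3A^2 - A^6 + A^10 - A^14 (w = +2)
1 component over 12 crossings, w = +2
9 Fox colorings among 3^12, |V(-1)| = 15: tricolorable
why: det 15 = |V(-1)|; divisible by 3, so tricolorable


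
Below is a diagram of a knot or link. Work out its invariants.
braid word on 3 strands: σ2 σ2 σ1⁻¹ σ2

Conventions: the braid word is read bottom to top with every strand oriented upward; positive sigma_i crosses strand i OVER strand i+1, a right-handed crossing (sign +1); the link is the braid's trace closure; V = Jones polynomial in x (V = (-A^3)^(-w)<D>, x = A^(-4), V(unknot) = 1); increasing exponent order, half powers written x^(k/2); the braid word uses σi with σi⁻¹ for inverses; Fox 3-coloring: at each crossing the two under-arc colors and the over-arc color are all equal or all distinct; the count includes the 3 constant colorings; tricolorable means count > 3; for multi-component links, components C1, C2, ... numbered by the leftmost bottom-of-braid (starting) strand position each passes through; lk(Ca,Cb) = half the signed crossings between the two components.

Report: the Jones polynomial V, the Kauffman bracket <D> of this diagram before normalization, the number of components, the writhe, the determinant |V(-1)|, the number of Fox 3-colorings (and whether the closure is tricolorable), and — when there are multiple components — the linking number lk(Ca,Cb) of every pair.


V(x) = x + x^3 - x^4
bracket: -A^-10 + A^-6 + A^2, w = +2
1 component, writhe +2, over 4 crossings
det 3, colorings 9 of 3^4 — tricolorable
observation: V spans 3 powers of x: at least 3 crossings in any diagram


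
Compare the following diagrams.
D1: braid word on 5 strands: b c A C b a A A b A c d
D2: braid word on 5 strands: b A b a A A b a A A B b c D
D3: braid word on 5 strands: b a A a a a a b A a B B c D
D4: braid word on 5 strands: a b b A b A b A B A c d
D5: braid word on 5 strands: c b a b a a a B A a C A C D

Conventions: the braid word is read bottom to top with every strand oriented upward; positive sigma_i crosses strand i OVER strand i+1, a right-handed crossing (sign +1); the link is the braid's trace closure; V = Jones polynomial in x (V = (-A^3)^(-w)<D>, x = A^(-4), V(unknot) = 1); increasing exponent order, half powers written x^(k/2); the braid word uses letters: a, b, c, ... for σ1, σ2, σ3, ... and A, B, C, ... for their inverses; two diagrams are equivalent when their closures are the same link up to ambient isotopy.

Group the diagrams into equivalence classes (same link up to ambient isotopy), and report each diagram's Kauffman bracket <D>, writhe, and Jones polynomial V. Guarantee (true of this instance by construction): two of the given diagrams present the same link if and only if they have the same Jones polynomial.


classes: {D1, D2, D4} | {D3, D5}
V(D1) = -x^-3 + 3x^-2 - 2x^-1 + 4 - 2x + 3x^2 - x^3  [12 crossings, <D> = -A^-6 + 3A^-2 - 2A^2 + 4A^6 - 2A^10 + 3A^14 - A^18, w = +2]
V(D2) = -x^-3 + 3x^-2 - 2x^-1 + 4 - 2x + 3x^2 - x^3  [14 crossings, <D> = -A^-12 + 3A^-8 - 2A^-4 + 4 - 2A^4 + 3A^8 - A^12, w = 0]
V(D3) = x + x^2 + x^3 + x^6  [14 crossings, <D> = A^-12 + 1 + A^4 + A^8, w = +4]
V(D4) = -x^-3 + 3x^-2 - 2x^-1 + 4 - 2x + 3x^2 - x^3  [12 crossings, <D> = -A^-6 + 3A^-2 - 2A^2 + 4A^6 - 2A^10 + 3A^14 - A^18, w = +2]
V(D5) = x + x^2 + x^3 + x^6  [14 crossings, <D> = A^-18 + A^-6 + A^-2 + A^2, w = +2]
insight: comparing 5 Jones polynomials yields 2 groups


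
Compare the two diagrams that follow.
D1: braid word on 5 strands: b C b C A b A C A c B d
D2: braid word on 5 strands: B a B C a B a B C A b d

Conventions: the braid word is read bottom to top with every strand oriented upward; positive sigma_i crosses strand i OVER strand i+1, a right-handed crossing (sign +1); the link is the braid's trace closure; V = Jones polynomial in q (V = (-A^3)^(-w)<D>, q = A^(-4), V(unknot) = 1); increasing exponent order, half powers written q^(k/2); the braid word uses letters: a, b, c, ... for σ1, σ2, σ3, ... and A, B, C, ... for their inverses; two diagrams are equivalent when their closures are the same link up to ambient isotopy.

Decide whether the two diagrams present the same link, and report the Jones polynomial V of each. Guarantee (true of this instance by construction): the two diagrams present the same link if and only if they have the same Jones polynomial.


equivalent: no
D1 (bracket A^-10 - 2A^-6 + 3A^-2 - 3A^2 + 4A^6 - 3A^10 + 2A^14 - A^18; 12 crossings at w = -2): V = -q^-6 + 2q^-5 - 3q^-4 + 4q^-3 - 3q^-2 + 3q^-1 - 2 + q
V(D2) = q^-5 - 2q^-4 + 2q^-3 - 2q^-2 + 2q^-1 - 1 + q  (w -2, c 12, <D> = A^-10 - A^-6 + 2A^-2 - 2A^2 + 2A^6 - 2A^10 + A^14)
key observation: 2 values of V(q) split the 2 diagrams


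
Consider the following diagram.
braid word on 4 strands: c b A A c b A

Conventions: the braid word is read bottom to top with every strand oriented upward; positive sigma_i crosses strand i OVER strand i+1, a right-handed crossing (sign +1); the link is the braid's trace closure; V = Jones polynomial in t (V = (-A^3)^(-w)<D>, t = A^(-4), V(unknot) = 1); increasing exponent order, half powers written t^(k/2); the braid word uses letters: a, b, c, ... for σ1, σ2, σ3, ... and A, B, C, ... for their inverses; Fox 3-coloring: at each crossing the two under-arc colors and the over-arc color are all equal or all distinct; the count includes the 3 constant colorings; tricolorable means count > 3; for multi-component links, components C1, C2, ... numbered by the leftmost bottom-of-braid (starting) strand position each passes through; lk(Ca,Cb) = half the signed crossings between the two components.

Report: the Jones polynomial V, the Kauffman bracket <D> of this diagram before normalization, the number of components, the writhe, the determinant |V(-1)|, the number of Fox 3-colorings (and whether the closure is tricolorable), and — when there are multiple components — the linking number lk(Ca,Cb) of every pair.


V = -t^-3 + 2t^-2 - 2t^-1 + 3 - 2t + 2t^2 - t^3
<D> = A^-9 - 2A^-5 + 2A^-1 - 3A^3 + 2A^7 - 2A^11 + A^15 (w = +1)
1 component over 7 crossings, w = +1
3 Fox colorings among 3^7, |V(-1)| = 13: not tricolorable
why: V spans 6 powers of t: at least 6 crossings in any diagram


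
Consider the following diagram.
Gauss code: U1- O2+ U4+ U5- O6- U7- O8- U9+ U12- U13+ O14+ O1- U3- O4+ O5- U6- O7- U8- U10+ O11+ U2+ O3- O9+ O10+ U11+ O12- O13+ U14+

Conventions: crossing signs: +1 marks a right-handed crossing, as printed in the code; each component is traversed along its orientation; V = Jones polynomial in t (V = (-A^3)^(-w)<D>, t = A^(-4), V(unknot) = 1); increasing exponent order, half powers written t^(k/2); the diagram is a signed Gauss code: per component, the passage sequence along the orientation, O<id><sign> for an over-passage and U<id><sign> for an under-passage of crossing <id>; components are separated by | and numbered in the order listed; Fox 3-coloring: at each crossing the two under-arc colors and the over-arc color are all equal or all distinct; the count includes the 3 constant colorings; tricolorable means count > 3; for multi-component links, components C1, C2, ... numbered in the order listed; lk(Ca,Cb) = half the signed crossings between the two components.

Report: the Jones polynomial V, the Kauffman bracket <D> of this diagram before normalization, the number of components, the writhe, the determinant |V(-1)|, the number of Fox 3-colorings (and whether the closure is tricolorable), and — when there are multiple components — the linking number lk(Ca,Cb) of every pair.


Jones polynomial: V(t) = -t^-3 + t^-2 - t^-1 + 3 - t + t^2 - t^3
<D> = -A^-12 + A^-8 - A^-4 + 3 - A^4 + A^8 - A^12; writhe 0
components 1, writhe 0 (14 crossings)
3-colorings: 27 of 3^14, det 9 — tricolorable
note: V spans 6 powers of t: at least 6 crossings in any diagram


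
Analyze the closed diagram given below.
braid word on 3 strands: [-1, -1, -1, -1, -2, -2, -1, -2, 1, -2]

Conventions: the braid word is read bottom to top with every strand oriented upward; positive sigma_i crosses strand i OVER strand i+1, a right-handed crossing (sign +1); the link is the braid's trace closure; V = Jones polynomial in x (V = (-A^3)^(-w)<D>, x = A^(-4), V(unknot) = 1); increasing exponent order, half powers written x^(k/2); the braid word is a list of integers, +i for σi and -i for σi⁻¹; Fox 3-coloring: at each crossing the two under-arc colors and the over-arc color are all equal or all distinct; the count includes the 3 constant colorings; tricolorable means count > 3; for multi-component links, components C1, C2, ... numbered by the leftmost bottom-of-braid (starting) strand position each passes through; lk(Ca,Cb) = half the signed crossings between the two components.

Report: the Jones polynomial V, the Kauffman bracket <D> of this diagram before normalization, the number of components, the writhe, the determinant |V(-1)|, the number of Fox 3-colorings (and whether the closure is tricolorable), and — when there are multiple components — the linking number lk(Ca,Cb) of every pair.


Jones polynomial: V(x) = -x^-10 + x^-9 - x^-8 + x^-7 - x^-6 + x^-5 + x^-3
<D> = A^-12 + A^-4 - 1 + A^4 - A^8 + A^12 - A^16; writhe -8
components 1, writhe -8 (10 crossings)
3-colorings: 3 of 3^10, det 7 — not tricolorable
note: the span of V is 7, forcing >= 7 crossings in any diagram


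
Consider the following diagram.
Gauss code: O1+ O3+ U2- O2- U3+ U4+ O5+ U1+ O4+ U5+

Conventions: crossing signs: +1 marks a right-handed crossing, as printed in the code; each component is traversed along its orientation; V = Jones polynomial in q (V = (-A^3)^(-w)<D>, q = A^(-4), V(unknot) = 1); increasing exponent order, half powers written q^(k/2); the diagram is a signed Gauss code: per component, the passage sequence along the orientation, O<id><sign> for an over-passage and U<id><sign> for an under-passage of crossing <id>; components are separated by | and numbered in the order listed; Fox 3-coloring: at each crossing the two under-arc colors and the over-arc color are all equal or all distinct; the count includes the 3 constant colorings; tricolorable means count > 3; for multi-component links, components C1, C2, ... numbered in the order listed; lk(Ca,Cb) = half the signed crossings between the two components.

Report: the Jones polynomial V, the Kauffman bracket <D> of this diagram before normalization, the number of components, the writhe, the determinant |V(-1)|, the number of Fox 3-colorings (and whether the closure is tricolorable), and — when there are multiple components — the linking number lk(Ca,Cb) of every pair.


V(q) = q + q^3 - q^4
bracket: A^-7 - A^-3 - A^5, w = +3
1 component, writhe +3, over 5 crossings
det 3, colorings 9 of 3^5 — tricolorable
observation: |V(-1)| = 3: so tricolorable, since 3 divides 3


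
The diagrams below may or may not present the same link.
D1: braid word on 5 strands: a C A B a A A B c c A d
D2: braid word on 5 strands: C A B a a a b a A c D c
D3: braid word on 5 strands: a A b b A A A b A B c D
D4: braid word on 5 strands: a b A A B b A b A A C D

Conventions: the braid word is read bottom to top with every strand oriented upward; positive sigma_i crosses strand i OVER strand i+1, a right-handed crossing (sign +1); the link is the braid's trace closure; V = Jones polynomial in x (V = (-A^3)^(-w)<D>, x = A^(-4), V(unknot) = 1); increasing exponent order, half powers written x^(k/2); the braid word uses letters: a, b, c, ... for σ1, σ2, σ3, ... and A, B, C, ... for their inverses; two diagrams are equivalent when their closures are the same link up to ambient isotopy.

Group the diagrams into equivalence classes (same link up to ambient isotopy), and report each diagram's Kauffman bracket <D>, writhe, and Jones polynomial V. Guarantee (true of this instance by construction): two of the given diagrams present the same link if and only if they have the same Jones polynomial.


grouping into links: {D1} | {D2} | {D3, D4}
V(D1) = -x^-4 + x^-3 + x^-1  (w -2, c 12, <D> = A^-2 + A^6 - A^10)
D2 (bracket -A^-10 + A^-6 + A^2; 12 crossings at w = +2): V = x + x^3 - x^4
V(D3) = x^-5 - 2x^-4 + 2x^-3 - 2x^-2 + 2x^-1 - 1 + x  (w -2, c 12, <D> = A^-10 - A^-6 + 2A^-2 - 2A^2 + 2A^6 - 2A^10 + A^14)
V(D4) = x^-5 - 2x^-4 + 2x^-3 - 2x^-2 + 2x^-1 - 1 + x  (w -4, c 12, <D> = A^-16 - A^-12 + 2A^-8 - 2A^-4 + 2 - 2A^4 + A^8)
why: 3 values of V(x) split the 4 diagrams


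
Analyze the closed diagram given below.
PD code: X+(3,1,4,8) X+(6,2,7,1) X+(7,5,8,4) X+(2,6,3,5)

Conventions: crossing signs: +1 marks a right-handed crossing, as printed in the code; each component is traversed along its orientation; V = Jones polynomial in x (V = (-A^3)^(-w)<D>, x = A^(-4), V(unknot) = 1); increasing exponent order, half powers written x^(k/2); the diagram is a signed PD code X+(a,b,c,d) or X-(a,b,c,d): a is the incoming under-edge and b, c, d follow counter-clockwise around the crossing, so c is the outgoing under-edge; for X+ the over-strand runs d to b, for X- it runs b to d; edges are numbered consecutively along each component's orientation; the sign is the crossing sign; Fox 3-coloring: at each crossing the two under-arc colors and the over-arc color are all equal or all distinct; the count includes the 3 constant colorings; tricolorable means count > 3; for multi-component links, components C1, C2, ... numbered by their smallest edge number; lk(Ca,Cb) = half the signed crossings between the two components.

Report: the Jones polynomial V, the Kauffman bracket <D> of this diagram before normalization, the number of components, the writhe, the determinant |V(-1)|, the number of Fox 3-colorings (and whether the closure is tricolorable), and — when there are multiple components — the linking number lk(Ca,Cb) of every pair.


V(x) = x + x^3 - x^4
bracket: -A^-4 + 1 + A^8, w = +4
1 component, writhe +4, over 4 crossings
det 3, colorings 9 of 3^4 — tricolorable
observation: det 3 = |V(-1)|; divisible by 3, so tricolorable


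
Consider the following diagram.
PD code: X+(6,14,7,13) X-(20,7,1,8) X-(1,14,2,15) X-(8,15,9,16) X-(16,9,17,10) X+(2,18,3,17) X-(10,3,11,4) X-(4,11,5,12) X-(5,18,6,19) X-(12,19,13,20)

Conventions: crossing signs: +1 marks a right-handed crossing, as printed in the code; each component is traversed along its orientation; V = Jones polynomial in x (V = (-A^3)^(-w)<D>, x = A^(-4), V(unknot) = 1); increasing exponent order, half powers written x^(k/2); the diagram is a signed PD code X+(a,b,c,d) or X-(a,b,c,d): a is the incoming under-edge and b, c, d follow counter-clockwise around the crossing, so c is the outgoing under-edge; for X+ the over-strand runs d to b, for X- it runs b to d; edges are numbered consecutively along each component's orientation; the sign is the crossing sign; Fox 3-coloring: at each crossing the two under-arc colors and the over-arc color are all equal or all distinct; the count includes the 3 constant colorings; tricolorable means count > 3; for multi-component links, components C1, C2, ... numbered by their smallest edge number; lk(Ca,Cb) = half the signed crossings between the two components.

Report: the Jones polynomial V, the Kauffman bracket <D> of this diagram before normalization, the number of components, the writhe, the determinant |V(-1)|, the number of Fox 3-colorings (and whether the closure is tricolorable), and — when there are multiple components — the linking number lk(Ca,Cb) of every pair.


V = -x^-7 + x^-6 - x^-5 + x^-4 + x^-2
<D> = A^-10 + A^-2 - A^2 + A^6 - A^10 (w = -6)
1 component over 10 crossings, w = -6
3 Fox colorings among 3^10, |V(-1)| = 5: not tricolorable
why: the span of V is 5, forcing >= 5 crossings in any diagram


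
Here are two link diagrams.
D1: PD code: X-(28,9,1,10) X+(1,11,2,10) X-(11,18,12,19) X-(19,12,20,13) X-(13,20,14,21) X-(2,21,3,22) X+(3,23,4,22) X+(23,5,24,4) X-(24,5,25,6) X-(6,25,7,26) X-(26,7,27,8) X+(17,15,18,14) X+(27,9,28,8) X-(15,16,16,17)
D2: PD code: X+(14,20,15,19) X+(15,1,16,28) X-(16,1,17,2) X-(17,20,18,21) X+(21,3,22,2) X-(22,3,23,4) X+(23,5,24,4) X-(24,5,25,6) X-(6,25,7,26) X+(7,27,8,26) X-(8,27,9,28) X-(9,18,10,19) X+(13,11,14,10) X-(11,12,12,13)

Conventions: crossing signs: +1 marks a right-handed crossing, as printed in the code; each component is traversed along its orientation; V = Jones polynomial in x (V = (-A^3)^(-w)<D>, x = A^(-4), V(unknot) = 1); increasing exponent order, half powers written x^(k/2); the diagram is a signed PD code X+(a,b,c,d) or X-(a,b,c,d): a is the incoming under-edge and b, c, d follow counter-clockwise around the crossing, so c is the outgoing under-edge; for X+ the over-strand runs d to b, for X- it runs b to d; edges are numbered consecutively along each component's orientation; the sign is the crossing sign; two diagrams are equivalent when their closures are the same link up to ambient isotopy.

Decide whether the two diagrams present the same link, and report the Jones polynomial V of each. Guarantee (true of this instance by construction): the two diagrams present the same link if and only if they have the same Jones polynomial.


same link: no
V(D1) = -x^-4 + x^-3 + x^-1  [14 crossings, <D> = A^-8 + 1 - A^4, w = -4]
D2 (bracket A^-6; 14 crossings at w = -2): V = 1
note: comparing 2 Jones polynomials yields 2 groups


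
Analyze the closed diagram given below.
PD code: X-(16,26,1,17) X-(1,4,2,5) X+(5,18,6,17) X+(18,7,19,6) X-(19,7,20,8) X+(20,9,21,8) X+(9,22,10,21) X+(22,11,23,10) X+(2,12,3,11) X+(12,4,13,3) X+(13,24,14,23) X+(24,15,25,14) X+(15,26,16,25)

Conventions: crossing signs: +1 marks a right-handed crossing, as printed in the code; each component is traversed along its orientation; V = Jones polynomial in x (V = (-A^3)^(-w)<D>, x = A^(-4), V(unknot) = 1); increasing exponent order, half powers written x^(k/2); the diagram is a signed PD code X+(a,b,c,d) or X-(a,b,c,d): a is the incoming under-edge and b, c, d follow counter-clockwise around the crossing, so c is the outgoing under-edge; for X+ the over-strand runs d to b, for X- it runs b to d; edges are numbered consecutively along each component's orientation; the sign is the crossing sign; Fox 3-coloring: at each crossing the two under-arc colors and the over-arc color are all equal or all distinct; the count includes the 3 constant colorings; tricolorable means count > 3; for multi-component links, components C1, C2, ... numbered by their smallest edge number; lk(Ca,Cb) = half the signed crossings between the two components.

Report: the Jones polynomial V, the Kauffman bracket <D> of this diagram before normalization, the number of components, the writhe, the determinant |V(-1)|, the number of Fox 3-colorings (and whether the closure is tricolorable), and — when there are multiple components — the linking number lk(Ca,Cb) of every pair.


Jones polynomial: V(x) = -x^(5/2) + x^(7/2) - 3x^(9/2) + 3x^(11/2) - 4x^(13/2) + 4x^(15/2) - 3x^(17/2) + 2x^(19/2) - x^(21/2)
<D> = A^-21 - 2A^-17 + 3A^-13 - 4A^-9 + 4A^-5 - 3A^-1 + 3A^3 - A^7 + A^11; writhe +7
components 2, writhe +7 (13 crossings)
linking number lk(C1,C2) = +3
3-colorings: 3 of 3^13, det 22 — not tricolorable
note: w = +7 (over 13 crossings) is diagram-only; (-A^3)^(-7) removes it from V
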